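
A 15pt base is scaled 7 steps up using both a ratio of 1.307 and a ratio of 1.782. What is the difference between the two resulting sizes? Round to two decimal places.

758.22pt

At 1.307: 15.0 × 1.307⁷ = 97.7283pt
At 1.782: 15.0 × 1.782⁷ = 855.9436pt
Difference: 855.9436 − 97.7283 = 758.2153pt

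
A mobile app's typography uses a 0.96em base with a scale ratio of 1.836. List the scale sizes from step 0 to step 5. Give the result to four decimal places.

0.9600em, 1.7626em, 3.2361em, 5.9414em, 10.9084em, 20.0279em

Step 0: 0.96em
Step 1: 0.96 × 1.836 = 1.7626
Step 2: 0.96 × 1.836² = 3.2361
Step 3: 0.96 × 1.836³ = 5.9414
Step 4: 0.96 × 1.836⁴ = 10.9084
Step 5: 0.96 × 1.836⁵ = 20.0279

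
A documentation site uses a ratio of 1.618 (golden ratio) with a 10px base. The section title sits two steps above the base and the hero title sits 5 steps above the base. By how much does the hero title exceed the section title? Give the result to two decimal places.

84.71px

Step 2: 10.0 × 1.618² = 26.1792px
Step 5: 10.0 × 1.618⁵ = 110.8901px
Difference: 110.8901 − 26.1792 = 84.7109px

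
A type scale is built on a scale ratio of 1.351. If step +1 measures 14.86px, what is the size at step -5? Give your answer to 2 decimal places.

14.86 ÷ 1.351⁶ = 14.86 ÷ 6.08040 ≈ 2.444

2.44px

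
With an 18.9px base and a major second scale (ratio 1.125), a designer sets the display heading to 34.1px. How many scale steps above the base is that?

5

1.125ⁿ = 34.1 / 18.9 = 1.8042
n = ln(1.8042) / ln(1.125) = 0.5901 / 0.1178 ≈ 5.01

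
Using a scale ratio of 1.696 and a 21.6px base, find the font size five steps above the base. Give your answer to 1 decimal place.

303.1px

21.6 × 1.696⁵ = 21.6 × 14.03231 ≈ 303.10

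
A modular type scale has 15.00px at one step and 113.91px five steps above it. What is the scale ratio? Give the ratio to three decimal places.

r⁵ = 113.91 / 15.00, so r = (113.91/15.00)^(1/5).
r = 7.5940^(1/5) ≈ 1.5000

1.500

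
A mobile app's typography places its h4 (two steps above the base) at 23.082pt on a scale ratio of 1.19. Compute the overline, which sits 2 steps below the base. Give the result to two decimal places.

11.51pt

The gap is -2 − (2) = -4 steps, so the factor is 1.19^-4.
23.082 ÷ 1.19⁴ = 23.082 ÷ 2.00534 ≈ 11.510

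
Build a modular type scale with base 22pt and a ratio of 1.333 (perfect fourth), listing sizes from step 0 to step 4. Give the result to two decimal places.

Step 0: 22pt
Step 1: 22.0 × 1.333 = 29.33
Step 2: 22.0 × 1.333² = 39.09
Step 3: 22.0 × 1.333³ = 52.11
Step 4: 22.0 × 1.333⁴ = 69.46

22.00pt, 29.33pt, 39.09pt, 52.11pt, 69.46pt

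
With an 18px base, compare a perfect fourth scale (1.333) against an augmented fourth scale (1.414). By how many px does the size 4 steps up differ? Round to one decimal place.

Perfect fourth: 18.0 × 1.333⁴ = 56.832px
Augmented fourth: 18.0 × 1.414⁴ = 71.957px
Difference: 71.957 − 56.832 = 15.125px

15.1px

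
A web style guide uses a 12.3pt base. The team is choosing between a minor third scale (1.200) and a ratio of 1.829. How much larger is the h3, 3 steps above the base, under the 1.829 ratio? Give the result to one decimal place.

Minor third: 12.3 × 1.200³ = 21.254pt
At 1.829: 12.3 × 1.829³ = 75.257pt
Difference: 75.257 − 21.254 = 54.003pt

54.0pt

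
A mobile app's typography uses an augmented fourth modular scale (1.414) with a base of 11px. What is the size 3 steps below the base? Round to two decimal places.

A modular type scale is a geometric sequence: sizeₙ = base × rⁿ.
11.0 ÷ 1.414³ = 11.0 ÷ 2.82715 ≈ 3.89

3.89px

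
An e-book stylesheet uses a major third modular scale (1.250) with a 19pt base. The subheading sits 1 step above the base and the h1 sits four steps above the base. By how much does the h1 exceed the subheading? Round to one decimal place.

22.6pt

Step 1: 19.0 × 1.250 = 23.750pt
Step 4: 19.0 × 1.250⁴ = 46.387pt
Difference: 46.387 − 23.750 = 22.637pt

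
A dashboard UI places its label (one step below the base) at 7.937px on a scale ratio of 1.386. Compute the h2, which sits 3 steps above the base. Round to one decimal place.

The gap is 3 − (-1) = 4 steps, so the factor is 1.386^4.
7.937 × 1.386⁴ = 7.937 × 3.69023 ≈ 29.289

29.3px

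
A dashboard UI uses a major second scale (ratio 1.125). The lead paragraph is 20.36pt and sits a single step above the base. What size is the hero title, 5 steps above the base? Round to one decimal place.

20.36 × 1.125⁴ = 20.36 × 1.60181 ≈ 32.613

32.6pt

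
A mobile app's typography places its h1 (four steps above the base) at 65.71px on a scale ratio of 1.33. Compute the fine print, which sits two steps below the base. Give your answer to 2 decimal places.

11.87px

65.71 ÷ 1.33⁶ = 65.71 ÷ 5.53490 ≈ 11.872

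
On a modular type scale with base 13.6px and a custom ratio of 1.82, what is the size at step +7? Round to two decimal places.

899.58px

13.6 × 1.82⁷ = 13.6 × 66.14541 ≈ 899.58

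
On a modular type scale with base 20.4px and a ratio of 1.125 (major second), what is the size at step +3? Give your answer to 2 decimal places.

29.05px

Every step multiplies by the scale ratio.
20.4 × 1.125³ = 20.4 × 1.42383 ≈ 29.05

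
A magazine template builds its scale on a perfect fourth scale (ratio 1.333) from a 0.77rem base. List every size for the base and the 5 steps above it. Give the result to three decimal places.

0.770rem, 1.026rem, 1.368rem, 1.824rem, 2.431rem, 3.241rem

Step 0: 0.77rem
Step 1: 0.77 × 1.333 = 1.026
Step 2: 0.77 × 1.333² = 1.368
Step 3: 0.77 × 1.333³ = 1.824
Step 4: 0.77 × 1.333⁴ = 2.431
Step 5: 0.77 × 1.333⁵ = 3.241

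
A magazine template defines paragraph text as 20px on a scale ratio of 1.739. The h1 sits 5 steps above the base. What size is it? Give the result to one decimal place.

318.1px

Every step multiplies by the scale ratio.
20.0 × 1.739⁵ = 20.0 × 15.90369 ≈ 318.07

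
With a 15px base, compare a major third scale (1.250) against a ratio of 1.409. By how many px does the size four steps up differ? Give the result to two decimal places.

Major third: 15.0 × 1.250⁴ = 36.6211px
At 1.409: 15.0 × 1.409⁴ = 59.1201px
Difference: 59.1201 − 36.6211 = 22.4990px

22.50px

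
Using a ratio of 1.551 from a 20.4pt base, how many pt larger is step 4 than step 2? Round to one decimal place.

69.0pt

Step 2: 20.4 × 1.551² = 49.074pt
Step 4: 20.4 × 1.551⁴ = 118.053pt
Difference: 118.053 − 49.074 = 68.979pt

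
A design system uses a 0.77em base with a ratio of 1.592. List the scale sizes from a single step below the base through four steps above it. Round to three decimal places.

Step -1: 0.77 ÷ 1.592 = 0.484
Step 0: 0.77em
Step 1: 0.77 × 1.592 = 1.226
Step 2: 0.77 × 1.592² = 1.952
Step 3: 0.77 × 1.592³ = 3.107
Step 4: 0.77 × 1.592⁴ = 4.946

0.484em, 0.770em, 1.226em, 1.952em, 3.107em, 4.946em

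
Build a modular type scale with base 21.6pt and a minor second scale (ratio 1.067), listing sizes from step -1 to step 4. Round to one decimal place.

20.2pt, 21.6pt, 23.0pt, 24.6pt, 26.2pt, 28.0pt

Step -1: 21.6 ÷ 1.067 = 20.2
Step 0: 21.6pt
Step 1: 21.6 × 1.067 = 23.0
Step 2: 21.6 × 1.067² = 24.6
Step 3: 21.6 × 1.067³ = 26.2
Step 4: 21.6 × 1.067⁴ = 28.0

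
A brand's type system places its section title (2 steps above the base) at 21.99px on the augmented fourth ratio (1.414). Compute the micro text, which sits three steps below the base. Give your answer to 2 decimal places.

3.89px

Moving from step +2 to step -3 is 5 steps down, so divide by r⁵.
21.99 ÷ 1.414⁵ = 21.99 ÷ 5.65258 ≈ 3.890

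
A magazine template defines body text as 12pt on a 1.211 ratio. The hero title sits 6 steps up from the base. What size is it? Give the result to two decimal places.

12.0 × 1.211⁶ = 12.0 × 3.15402 ≈ 37.85

37.85pt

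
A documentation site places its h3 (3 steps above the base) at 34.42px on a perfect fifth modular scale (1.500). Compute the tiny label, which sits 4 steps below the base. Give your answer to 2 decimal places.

2.01px

34.42 ÷ 1.500⁷ = 34.42 ÷ 17.08594 ≈ 2.015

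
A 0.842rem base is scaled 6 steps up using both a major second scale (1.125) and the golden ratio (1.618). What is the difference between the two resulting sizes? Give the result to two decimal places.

Major second: 0.842 × 1.125⁶ = 1.7070rem
Golden ratio: 0.842 × 1.618⁶ = 15.1072rem
Difference: 15.1072 − 1.7070 = 13.4002rem

13.40rem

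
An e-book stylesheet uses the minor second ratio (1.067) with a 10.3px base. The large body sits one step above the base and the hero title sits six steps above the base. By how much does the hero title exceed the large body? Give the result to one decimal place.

Step 1: 10.3 × 1.067 = 10.990px
Step 6: 10.3 × 1.067⁶ = 15.199px
Difference: 15.199 − 10.990 = 4.209px

4.2px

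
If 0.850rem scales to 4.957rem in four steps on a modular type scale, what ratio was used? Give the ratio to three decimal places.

1.554

r⁴ = 4.957 / 0.850, so r = (4.957/0.850)^(1/4).
r = 5.8318^(1/4) ≈ 1.5540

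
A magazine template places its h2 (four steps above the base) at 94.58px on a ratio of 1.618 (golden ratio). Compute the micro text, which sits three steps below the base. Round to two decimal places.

The gap is -3 − (4) = -7 steps, so the factor is 1.618^-7.
94.58 ÷ 1.618⁷ = 94.58 ÷ 29.03017 ≈ 3.258

3.26px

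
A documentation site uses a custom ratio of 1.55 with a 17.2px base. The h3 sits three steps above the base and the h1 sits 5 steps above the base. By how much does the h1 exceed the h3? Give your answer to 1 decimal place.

Step 3: 17.2 × 1.55³ = 64.051px
Step 5: 17.2 × 1.55⁵ = 153.882px
Difference: 153.882 − 64.051 = 89.831px

89.8px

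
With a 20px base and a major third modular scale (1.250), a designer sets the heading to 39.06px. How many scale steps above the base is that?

1.250ⁿ = 39.06 / 20 = 1.9530
n = ln(1.9530) / ln(1.250) = 0.6694 / 0.2231 ≈ 3.00

3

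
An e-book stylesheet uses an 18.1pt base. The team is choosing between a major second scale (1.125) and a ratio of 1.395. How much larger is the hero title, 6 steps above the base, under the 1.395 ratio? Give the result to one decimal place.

Major second: 18.1 × 1.125⁶ = 36.694pt
At 1.395: 18.1 × 1.395⁶ = 133.390pt
Difference: 133.390 − 36.694 = 96.696pt

96.7pt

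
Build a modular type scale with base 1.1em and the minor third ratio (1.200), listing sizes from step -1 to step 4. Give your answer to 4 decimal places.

0.9167em, 1.1000em, 1.3200em, 1.5840em, 1.9008em, 2.2810em

Step -1: 1.1 ÷ 1.200 = 0.9167
Step 0: 1.1em
Step 1: 1.1 × 1.200 = 1.3200
Step 2: 1.1 × 1.200² = 1.5840
Step 3: 1.1 × 1.200³ = 1.9008
Step 4: 1.1 × 1.200⁴ = 2.2810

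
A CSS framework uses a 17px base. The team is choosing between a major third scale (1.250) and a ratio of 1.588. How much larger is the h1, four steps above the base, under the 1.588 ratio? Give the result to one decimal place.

66.6px

Major third: 17.0 × 1.250⁴ = 41.504px
At 1.588: 17.0 × 1.588⁴ = 108.106px
Difference: 108.106 − 41.504 = 66.602px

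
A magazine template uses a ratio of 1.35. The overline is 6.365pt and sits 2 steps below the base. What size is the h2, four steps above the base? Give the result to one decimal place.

38.5pt

6.365 × 1.35⁶ = 6.365 × 6.05345 ≈ 38.530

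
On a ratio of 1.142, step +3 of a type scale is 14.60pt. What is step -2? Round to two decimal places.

7.52pt

Moving from step +3 to step -2 is 5 steps down, so divide by r⁵.
14.60 ÷ 1.142⁵ = 14.60 ÷ 1.94236 ≈ 7.517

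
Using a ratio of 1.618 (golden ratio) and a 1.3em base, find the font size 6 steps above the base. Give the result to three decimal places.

Every step multiplies by the scale ratio.
1.3 × 1.618⁶ = 1.3 × 17.94201 ≈ 23.325

23.325em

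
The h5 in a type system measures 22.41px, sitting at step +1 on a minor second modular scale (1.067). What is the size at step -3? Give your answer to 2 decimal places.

17.29px

Moving from step +1 to step -3 is 4 steps down, so divide by r⁴.
22.41 ÷ 1.067⁴ = 22.41 ÷ 1.29616 ≈ 17.290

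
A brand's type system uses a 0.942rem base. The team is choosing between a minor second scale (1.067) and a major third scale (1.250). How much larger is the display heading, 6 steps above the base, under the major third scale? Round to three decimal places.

Minor second: 0.942 × 1.067⁶ = 1.39007rem
Major third: 0.942 × 1.250⁶ = 3.59344rem
Difference: 3.59344 − 1.39007 = 2.20337rem

2.203rem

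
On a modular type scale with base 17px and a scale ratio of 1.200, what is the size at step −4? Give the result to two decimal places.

8.20px

17.0 ÷ 1.200⁴ = 17.0 ÷ 2.07360 ≈ 8.20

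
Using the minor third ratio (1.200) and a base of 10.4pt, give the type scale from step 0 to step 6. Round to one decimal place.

10.4pt, 12.5pt, 15.0pt, 18.0pt, 21.6pt, 25.9pt, 31.1pt

Step 0: 10.4pt
Step 1: 10.4 × 1.200 = 12.5
Step 2: 10.4 × 1.200² = 15.0
Step 3: 10.4 × 1.200³ = 18.0
Step 4: 10.4 × 1.200⁴ = 21.6
Step 5: 10.4 × 1.200⁵ = 25.9
Step 6: 10.4 × 1.200⁶ = 31.1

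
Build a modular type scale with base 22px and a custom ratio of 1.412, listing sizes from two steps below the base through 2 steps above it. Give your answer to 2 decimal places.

Step -2: 22.0 ÷ 1.412² = 11.03
Step -1: 22.0 ÷ 1.412 = 15.58
Step 0: 22px
Step 1: 22.0 × 1.412 = 31.06
Step 2: 22.0 × 1.412² = 43.86

11.03px, 15.58px, 22.00px, 31.06px, 43.86px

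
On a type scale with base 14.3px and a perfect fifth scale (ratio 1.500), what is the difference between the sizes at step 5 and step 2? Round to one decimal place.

76.4px

Step 2: 14.3 × 1.500² = 32.175px
Step 5: 14.3 × 1.500⁵ = 108.591px
Difference: 108.591 − 32.175 = 76.416px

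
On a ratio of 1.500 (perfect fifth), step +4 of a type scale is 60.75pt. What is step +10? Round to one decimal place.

Moving from step +4 to step +10 is 6 steps up, so multiply by r⁶.
60.75 × 1.500⁶ = 60.75 × 11.39062 ≈ 691.980

692.0pt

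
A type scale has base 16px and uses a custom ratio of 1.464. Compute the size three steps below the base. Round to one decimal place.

5.1px

16.0 ÷ 1.464³ = 16.0 ÷ 3.13779 ≈ 5.10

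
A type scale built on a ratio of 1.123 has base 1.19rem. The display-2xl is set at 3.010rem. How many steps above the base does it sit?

8

1.123ⁿ = 3.010 / 1.19 = 2.5294
n = ln(2.5294) / ln(1.123) = 0.9280 / 0.1160 ≈ 8.00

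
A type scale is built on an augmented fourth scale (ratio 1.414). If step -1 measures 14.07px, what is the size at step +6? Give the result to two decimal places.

159.02px

Moving from step -1 to step +6 is 7 steps up, so multiply by r⁷.
14.07 × 1.414⁷ = 14.07 × 11.30175 ≈ 159.016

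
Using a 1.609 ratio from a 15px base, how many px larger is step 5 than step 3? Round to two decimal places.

Step 3: 15.0 × 1.609³ = 62.4826px
Step 5: 15.0 × 1.609⁵ = 161.7601px
Difference: 161.7601 − 62.4826 = 99.2775px

99.28px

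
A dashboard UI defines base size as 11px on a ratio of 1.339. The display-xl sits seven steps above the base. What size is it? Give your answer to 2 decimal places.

84.89px

A modular type scale is a geometric sequence: sizeₙ = base × rⁿ.
11.0 × 1.339⁷ = 11.0 × 7.71728 ≈ 84.89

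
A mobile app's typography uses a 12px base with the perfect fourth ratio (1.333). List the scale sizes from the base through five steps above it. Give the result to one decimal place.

12.0px, 16.0px, 21.3px, 28.4px, 37.9px, 50.5px

Step 0: 12px
Step 1: 12.0 × 1.333 = 16.0
Step 2: 12.0 × 1.333² = 21.3
Step 3: 12.0 × 1.333³ = 28.4
Step 4: 12.0 × 1.333⁴ = 37.9
Step 5: 12.0 × 1.333⁵ = 50.5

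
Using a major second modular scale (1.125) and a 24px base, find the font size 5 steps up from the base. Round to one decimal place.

43.2px

A modular type scale is a geometric sequence: sizeₙ = base × rⁿ.
24.0 × 1.125⁵ = 24.0 × 1.80203 ≈ 43.25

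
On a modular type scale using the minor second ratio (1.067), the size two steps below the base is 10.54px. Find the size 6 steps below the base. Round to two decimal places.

Moving from step -2 to step -6 is 4 steps down, so divide by r⁴.
10.54 ÷ 1.067⁴ = 10.54 ÷ 1.29616 ≈ 8.132

8.13px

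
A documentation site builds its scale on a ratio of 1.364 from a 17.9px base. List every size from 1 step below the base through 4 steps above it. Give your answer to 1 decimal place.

Step -1: 17.9 ÷ 1.364 = 13.1
Step 0: 17.9px
Step 1: 17.9 × 1.364 = 24.4
Step 2: 17.9 × 1.364² = 33.3
Step 3: 17.9 × 1.364³ = 45.4
Step 4: 17.9 × 1.364⁴ = 62.0

13.1px, 17.9px, 24.4px, 33.3px, 45.4px, 62.0px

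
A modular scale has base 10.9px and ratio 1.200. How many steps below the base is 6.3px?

1.200ⁿ = 10.9 / 6.3 = 1.7302
n = ln(1.7302) / ln(1.200) = 0.5482 / 0.1823 ≈ 3.01

3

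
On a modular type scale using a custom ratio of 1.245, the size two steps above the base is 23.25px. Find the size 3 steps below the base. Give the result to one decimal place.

Moving from step +2 to step -3 is 5 steps down, so divide by r⁵.
23.25 ÷ 1.245⁵ = 23.25 ÷ 2.99121 ≈ 7.773

7.8px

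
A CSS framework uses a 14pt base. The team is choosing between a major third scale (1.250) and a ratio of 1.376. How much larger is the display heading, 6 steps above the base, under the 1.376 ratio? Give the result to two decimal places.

41.62pt

Major third: 14.0 × 1.250⁶ = 53.4058pt
At 1.376: 14.0 × 1.376⁶ = 95.0252pt
Difference: 95.0252 − 53.4058 = 41.6194pt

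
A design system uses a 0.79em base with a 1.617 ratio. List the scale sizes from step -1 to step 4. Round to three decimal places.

0.489em, 0.790em, 1.277em, 2.066em, 3.340em, 5.401em

Step -1: 0.79 ÷ 1.617 = 0.489
Step 0: 0.79em
Step 1: 0.79 × 1.617 = 1.277
Step 2: 0.79 × 1.617² = 2.066
Step 3: 0.79 × 1.617³ = 3.340
Step 4: 0.79 × 1.617⁴ = 5.401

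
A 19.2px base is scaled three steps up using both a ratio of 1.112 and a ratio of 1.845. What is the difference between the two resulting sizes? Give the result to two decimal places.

At 1.112: 19.2 × 1.112³ = 26.4007px
At 1.845: 19.2 × 1.845³ = 120.5842px
Difference: 120.5842 − 26.4007 = 94.1835px

94.18px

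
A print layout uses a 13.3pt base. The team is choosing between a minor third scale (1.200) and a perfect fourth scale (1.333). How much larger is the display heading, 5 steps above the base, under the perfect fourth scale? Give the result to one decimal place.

22.9pt

Minor third: 13.3 × 1.200⁵ = 33.095pt
Perfect fourth: 13.3 × 1.333⁵ = 55.976pt
Difference: 55.976 − 33.095 = 22.881pt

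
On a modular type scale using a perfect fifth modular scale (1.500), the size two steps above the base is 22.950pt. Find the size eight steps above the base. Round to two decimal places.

Moving from step +2 to step +8 is 6 steps up, so multiply by r⁶.
22.950 × 1.500⁶ = 22.950 × 11.39062 ≈ 261.415

261.41pt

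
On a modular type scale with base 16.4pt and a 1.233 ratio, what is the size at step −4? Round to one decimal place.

7.1pt

Every step multiplies by the scale ratio.
16.4 ÷ 1.233⁴ = 16.4 ÷ 2.31128 ≈ 7.10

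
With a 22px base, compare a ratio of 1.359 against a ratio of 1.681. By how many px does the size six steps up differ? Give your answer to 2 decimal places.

357.80px

At 1.359: 22.0 × 1.359⁶ = 138.5924px
At 1.681: 22.0 × 1.681⁶ = 496.3968px
Difference: 496.3968 − 138.5924 = 357.8044px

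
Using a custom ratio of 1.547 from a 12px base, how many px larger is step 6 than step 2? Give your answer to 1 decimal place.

135.8px

Step 2: 12.0 × 1.547² = 28.719px
Step 6: 12.0 × 1.547⁶ = 164.484px
Difference: 164.484 − 28.719 = 135.765px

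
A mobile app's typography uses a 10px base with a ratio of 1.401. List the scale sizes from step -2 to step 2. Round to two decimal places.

Step -2: 10.0 ÷ 1.401² = 5.09
Step -1: 10.0 ÷ 1.401 = 7.14
Step 0: 10px
Step 1: 10.0 × 1.401 = 14.01
Step 2: 10.0 × 1.401² = 19.63

5.09px, 7.14px, 10.00px, 14.01px, 19.63px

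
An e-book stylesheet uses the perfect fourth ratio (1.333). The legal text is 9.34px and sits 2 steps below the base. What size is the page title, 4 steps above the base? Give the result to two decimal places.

52.40px

Moving from step -2 to step +4 is 6 steps up, so multiply by r⁶.
9.34 × 1.333⁶ = 9.34 × 5.61023 ≈ 52.400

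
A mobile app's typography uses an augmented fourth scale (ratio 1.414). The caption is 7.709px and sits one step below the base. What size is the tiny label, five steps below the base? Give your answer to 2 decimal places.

7.709 ÷ 1.414⁴ = 7.709 ÷ 3.99758 ≈ 1.928

1.93px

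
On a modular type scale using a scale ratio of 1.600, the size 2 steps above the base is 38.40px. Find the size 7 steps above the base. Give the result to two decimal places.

402.65px

38.40 × 1.600⁵ = 38.40 × 10.48576 ≈ 402.653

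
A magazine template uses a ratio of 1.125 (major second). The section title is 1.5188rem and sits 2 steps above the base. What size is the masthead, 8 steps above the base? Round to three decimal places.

3.079rem

The gap is 8 − (2) = 6 steps, so the factor is 1.125^6.
1.5188 × 1.125⁶ = 1.5188 × 2.02729 ≈ 3.079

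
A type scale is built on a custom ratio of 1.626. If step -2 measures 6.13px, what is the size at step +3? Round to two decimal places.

6.13 × 1.626⁵ = 6.13 × 11.36587 ≈ 69.673

69.67px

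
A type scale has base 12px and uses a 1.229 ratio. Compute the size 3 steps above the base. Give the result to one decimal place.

22.3px

Every step multiplies by the scale ratio.
12.0 × 1.229³ = 12.0 × 1.85633 ≈ 22.28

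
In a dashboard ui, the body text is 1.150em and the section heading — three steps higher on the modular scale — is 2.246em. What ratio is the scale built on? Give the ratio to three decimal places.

r³ = 2.246 / 1.150, so r = (2.246/1.150)^(1/3).
r = 1.9530^(1/3) ≈ 1.2500

1.250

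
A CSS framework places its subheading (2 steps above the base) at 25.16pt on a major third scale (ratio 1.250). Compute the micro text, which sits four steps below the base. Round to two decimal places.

6.60pt

Moving from step +2 to step -4 is 6 steps down, so divide by r⁶.
25.16 ÷ 1.250⁶ = 25.16 ÷ 3.81470 ≈ 6.596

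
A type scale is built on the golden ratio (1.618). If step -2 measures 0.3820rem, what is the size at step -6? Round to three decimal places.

Moving from step -2 to step -6 is 4 steps down, so divide by r⁴.
0.3820 ÷ 1.618⁴ = 0.3820 ÷ 6.85353 ≈ 0.056

0.056rem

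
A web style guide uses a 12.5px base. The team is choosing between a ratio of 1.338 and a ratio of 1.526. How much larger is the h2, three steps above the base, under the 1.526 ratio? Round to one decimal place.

14.5px

At 1.338: 12.5 × 1.338³ = 29.942px
At 1.526: 12.5 × 1.526³ = 44.419px
Difference: 44.419 − 29.942 = 14.477px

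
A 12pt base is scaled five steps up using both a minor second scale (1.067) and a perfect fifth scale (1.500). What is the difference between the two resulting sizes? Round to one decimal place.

Minor second: 12.0 × 1.067⁵ = 16.596pt
Perfect fifth: 12.0 × 1.500⁵ = 91.125pt
Difference: 91.125 − 16.596 = 74.529pt

74.5pt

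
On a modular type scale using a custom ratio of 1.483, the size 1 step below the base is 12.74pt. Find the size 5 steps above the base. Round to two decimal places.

135.52pt

12.74 × 1.483⁶ = 12.74 × 10.63768 ≈ 135.524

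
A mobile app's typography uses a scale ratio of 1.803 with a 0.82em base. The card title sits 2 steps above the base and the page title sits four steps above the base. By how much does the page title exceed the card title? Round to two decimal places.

6.00em

Step 2: 0.82 × 1.803² = 2.6657em
Step 4: 0.82 × 1.803⁴ = 8.6656em
Difference: 8.6656 − 2.6657 = 5.9999em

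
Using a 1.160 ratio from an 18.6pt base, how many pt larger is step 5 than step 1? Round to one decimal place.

Step 1: 18.6 × 1.160 = 21.576pt
Step 5: 18.6 × 1.160⁵ = 39.066pt
Difference: 39.066 − 21.576 = 17.490pt

17.5pt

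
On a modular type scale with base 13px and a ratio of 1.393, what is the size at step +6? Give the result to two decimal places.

94.98px

Each step on a modular scale multiplies by the ratio, so the size n steps from the base is base × ratioⁿ.
13.0 × 1.393⁶ = 13.0 × 7.30645 ≈ 94.98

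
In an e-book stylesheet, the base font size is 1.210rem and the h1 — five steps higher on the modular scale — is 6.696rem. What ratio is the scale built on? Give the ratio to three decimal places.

1.408

The ratio satisfies 1.210 × r⁵ = 6.696, so r = (6.696 / 1.210)^(1/5).
r = 5.5339^(1/5) ≈ 1.4080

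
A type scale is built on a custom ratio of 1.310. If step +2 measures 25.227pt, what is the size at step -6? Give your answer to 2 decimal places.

The gap is -6 − (2) = -8 steps, so the factor is 1.310^-8.
25.227 ÷ 1.310⁸ = 25.227 ÷ 8.67302 ≈ 2.909

2.91pt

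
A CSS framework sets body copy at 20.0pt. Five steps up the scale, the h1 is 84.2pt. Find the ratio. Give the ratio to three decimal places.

1.333

r⁵ = 84.2 / 20.0, so r = (84.2/20.0)^(1/5).
r = 4.2100^(1/5) ≈ 1.3331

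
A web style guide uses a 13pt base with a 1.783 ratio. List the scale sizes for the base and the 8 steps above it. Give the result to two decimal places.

13.00pt, 23.18pt, 41.33pt, 73.69pt, 131.39pt, 234.26pt, 417.69pt, 744.74pt, 1327.87pt

Step 0: 13pt
Step 1: 13.0 × 1.783 = 23.18
Step 2: 13.0 × 1.783² = 41.33
Step 3: 13.0 × 1.783³ = 73.69
Step 4: 13.0 × 1.783⁴ = 131.39
Step 5: 13.0 × 1.783⁵ = 234.26
Step 6: 13.0 × 1.783⁶ = 417.69
Step 7: 13.0 × 1.783⁷ = 744.74
Step 8: 13.0 × 1.783⁸ = 1327.87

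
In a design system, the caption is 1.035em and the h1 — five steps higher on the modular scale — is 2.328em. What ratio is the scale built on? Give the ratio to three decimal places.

1.176

The ratio satisfies 1.035 × r⁵ = 2.328, so r = (2.328 / 1.035)^(1/5).
r = 2.2493^(1/5) ≈ 1.1760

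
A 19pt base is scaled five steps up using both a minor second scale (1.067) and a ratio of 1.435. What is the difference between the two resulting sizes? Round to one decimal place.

89.3pt

Minor second: 19.0 × 1.067⁵ = 26.277pt
At 1.435: 19.0 × 1.435⁵ = 115.615pt
Difference: 115.615 − 26.277 = 89.338pt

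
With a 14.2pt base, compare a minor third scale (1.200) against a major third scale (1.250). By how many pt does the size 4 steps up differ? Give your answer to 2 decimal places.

5.22pt

Minor third: 14.2 × 1.200⁴ = 29.4451pt
Major third: 14.2 × 1.250⁴ = 34.6680pt
Difference: 34.6680 − 29.4451 = 5.2229pt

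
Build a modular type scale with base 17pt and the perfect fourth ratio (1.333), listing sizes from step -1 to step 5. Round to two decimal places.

Step -1: 17.0 ÷ 1.333 = 12.75
Step 0: 17pt
Step 1: 17.0 × 1.333 = 22.66
Step 2: 17.0 × 1.333² = 30.21
Step 3: 17.0 × 1.333³ = 40.27
Step 4: 17.0 × 1.333⁴ = 53.67
Step 5: 17.0 × 1.333⁵ = 71.55

12.75pt, 17.00pt, 22.66pt, 30.21pt, 40.27pt, 53.67pt, 71.55pt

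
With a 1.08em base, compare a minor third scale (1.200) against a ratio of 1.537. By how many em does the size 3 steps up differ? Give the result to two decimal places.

2.06em

Minor third: 1.08 × 1.200³ = 1.8662em
At 1.537: 1.08 × 1.537³ = 3.9214em
Difference: 3.9214 − 1.8662 = 2.0552em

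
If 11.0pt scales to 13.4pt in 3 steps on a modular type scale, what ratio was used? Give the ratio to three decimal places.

1.068

r³ = 13.4 / 11.0, so r = (13.4/11.0)^(1/3).
r = 1.2182^(1/3) ≈ 1.0680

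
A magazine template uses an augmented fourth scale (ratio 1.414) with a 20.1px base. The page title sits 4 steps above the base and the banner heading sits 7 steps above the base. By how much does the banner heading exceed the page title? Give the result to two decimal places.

Step 4: 20.1 × 1.414⁴ = 80.3514px
Step 7: 20.1 × 1.414⁷ = 227.1653px
Difference: 227.1653 − 80.3514 = 146.8139px

146.81px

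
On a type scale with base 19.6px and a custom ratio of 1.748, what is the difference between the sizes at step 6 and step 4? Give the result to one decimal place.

Step 4: 19.6 × 1.748⁴ = 182.988px
Step 6: 19.6 × 1.748⁶ = 559.120px
Difference: 559.120 − 182.988 = 376.132px

376.1px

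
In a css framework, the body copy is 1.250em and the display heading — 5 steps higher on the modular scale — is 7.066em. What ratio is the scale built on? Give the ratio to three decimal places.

The ratio satisfies 1.250 × r⁵ = 7.066, so r = (7.066 / 1.250)^(1/5).
r = 5.6528^(1/5) ≈ 1.4140

1.414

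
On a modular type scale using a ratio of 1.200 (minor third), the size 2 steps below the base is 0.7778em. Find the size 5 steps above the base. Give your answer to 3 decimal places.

Moving from step -2 to step +5 is 7 steps up, so multiply by r⁷.
0.7778 × 1.200⁷ = 0.7778 × 3.58318 ≈ 2.787

2.787em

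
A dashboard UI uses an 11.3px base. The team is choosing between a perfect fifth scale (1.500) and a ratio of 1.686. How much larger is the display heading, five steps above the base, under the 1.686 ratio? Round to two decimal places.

68.14px

Perfect fifth: 11.3 × 1.500⁵ = 85.8094px
At 1.686: 11.3 × 1.686⁵ = 153.9453px
Difference: 153.9453 − 85.8094 = 68.1359px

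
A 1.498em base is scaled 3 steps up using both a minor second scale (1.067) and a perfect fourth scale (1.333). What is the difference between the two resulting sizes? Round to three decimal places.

1.728em

Minor second: 1.498 × 1.067³ = 1.81972em
Perfect fourth: 1.498 × 1.333³ = 3.54815em
Difference: 3.54815 − 1.81972 = 1.72843em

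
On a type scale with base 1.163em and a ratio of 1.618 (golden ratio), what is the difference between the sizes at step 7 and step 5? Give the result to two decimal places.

20.87em

Step 5: 1.163 × 1.618⁵ = 12.8965em
Step 7: 1.163 × 1.618⁷ = 33.7621em
Difference: 33.7621 − 12.8965 = 20.8656em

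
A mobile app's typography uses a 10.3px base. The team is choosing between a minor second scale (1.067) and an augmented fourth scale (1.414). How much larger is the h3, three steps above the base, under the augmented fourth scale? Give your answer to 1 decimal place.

Minor second: 10.3 × 1.067³ = 12.512px
Augmented fourth: 10.3 × 1.414³ = 29.120px
Difference: 29.120 − 12.512 = 16.608px

16.6px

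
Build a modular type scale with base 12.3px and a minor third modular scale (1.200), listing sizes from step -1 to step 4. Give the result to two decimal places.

10.25px, 12.30px, 14.76px, 17.71px, 21.25px, 25.51px

Step -1: 12.3 ÷ 1.200 = 10.25
Step 0: 12.3px
Step 1: 12.3 × 1.200 = 14.76
Step 2: 12.3 × 1.200² = 17.71
Step 3: 12.3 × 1.200³ = 21.25
Step 4: 12.3 × 1.200⁴ = 25.51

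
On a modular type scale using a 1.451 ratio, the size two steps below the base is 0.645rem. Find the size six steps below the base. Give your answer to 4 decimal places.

0.645 ÷ 1.451⁴ = 0.645 ÷ 4.43271 ≈ 0.1455

0.1455rem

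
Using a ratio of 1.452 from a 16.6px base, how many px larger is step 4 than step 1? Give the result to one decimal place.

49.7px

Step 1: 16.6 × 1.452 = 24.103px
Step 4: 16.6 × 1.452⁴ = 73.786px
Difference: 73.786 − 24.103 = 49.683px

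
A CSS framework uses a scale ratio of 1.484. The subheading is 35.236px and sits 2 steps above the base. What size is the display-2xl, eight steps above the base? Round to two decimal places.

Moving from step +2 to step +8 is 6 steps up, so multiply by r⁶.
35.236 × 1.484⁶ = 35.236 × 10.68079 ≈ 376.348

376.35px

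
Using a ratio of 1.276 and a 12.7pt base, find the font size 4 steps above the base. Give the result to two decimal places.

A modular type scale is a geometric sequence: sizeₙ = base × rⁿ.
12.7 × 1.276⁴ = 12.7 × 2.65096 ≈ 33.67

33.67pt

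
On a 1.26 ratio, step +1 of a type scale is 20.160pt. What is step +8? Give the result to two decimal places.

Moving from step +1 to step +8 is 7 steps up, so multiply by r⁷.
20.160 × 1.26⁷ = 20.160 × 5.04190 ≈ 101.645

101.64pt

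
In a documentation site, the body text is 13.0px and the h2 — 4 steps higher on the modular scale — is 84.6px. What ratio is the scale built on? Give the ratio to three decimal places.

The ratio satisfies 13.0 × r⁴ = 84.6, so r = (84.6 / 13.0)^(1/4).
r = 6.5077^(1/4) ≈ 1.5972

1.597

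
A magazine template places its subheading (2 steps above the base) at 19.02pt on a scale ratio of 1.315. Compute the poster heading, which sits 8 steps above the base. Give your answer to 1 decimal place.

98.3pt

19.02 × 1.315⁶ = 19.02 × 5.17076 ≈ 98.348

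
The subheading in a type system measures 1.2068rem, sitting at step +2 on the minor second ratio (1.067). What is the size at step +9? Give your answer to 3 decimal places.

Moving from step +2 to step +9 is 7 steps up, so multiply by r⁷.
1.2068 × 1.067⁷ = 1.2068 × 1.57453 ≈ 1.900

1.900rem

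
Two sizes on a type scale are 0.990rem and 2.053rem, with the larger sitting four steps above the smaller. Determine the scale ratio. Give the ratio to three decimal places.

1.200

r⁴ = 2.053 / 0.990, so r = (2.053/0.990)^(1/4).
r = 2.0737^(1/4) ≈ 1.2000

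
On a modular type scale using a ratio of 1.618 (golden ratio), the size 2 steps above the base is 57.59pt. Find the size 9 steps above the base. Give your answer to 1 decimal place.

1671.8pt

The gap is 9 − (2) = 7 steps, so the factor is 1.618^7.
57.59 × 1.618⁷ = 57.59 × 29.03017 ≈ 1671.848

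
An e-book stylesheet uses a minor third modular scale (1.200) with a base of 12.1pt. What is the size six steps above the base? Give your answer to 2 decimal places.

12.1 × 1.200⁶ = 12.1 × 2.98598 ≈ 36.13

36.13pt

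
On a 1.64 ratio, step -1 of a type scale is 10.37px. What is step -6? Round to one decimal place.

0.9px

10.37 ÷ 1.64⁵ = 10.37 ÷ 11.86367 ≈ 0.874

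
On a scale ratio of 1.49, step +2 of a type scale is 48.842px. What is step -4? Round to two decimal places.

Moving from step +2 to step -4 is 6 steps down, so divide by r⁶.
48.842 ÷ 1.49⁶ = 48.842 ÷ 10.94253 ≈ 4.464

4.46px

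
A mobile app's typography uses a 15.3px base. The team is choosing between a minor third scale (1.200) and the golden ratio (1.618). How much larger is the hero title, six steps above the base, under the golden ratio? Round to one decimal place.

Minor third: 15.3 × 1.200⁶ = 45.686px
Golden ratio: 15.3 × 1.618⁶ = 274.513px
Difference: 274.513 − 45.686 = 228.827px

228.8px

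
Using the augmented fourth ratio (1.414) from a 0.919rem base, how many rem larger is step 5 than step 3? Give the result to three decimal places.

Step 3: 0.919 × 1.414³ = 2.59815rem
Step 5: 0.919 × 1.414⁵ = 5.19472rem
Difference: 5.19472 − 2.59815 = 2.59657rem

2.597rem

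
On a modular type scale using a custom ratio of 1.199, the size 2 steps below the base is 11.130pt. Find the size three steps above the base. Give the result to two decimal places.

27.58pt

The gap is 3 − (-2) = 5 steps, so the factor is 1.199^5.
11.130 × 1.199⁵ = 11.130 × 2.47797 ≈ 27.580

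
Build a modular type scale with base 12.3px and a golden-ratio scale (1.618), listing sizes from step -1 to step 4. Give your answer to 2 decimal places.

Step -1: 12.3 ÷ 1.618 = 7.60
Step 0: 12.3px
Step 1: 12.3 × 1.618 = 19.90
Step 2: 12.3 × 1.618² = 32.20
Step 3: 12.3 × 1.618³ = 52.10
Step 4: 12.3 × 1.618⁴ = 84.30

7.60px, 12.30px, 19.90px, 32.20px, 52.10px, 84.30px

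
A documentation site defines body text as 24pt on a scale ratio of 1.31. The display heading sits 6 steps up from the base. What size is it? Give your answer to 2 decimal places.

121.29pt

24.0 × 1.31⁶ = 24.0 × 5.05391 ≈ 121.29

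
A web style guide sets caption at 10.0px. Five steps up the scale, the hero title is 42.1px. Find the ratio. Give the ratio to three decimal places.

1.333

r⁵ = 42.1 / 10.0, so r = (42.1/10.0)^(1/5).
r = 4.2100^(1/5) ≈ 1.3331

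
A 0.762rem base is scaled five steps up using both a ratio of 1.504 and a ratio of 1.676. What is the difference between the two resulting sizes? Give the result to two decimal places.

At 1.504: 0.762 × 1.504⁵ = 5.8640rem
At 1.676: 0.762 × 1.676⁵ = 10.0769rem
Difference: 10.0769 − 5.8640 = 4.2129rem

4.21rem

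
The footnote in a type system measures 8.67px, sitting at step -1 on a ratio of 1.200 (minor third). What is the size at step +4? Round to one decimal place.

21.6px

8.67 × 1.200⁵ = 8.67 × 2.48832 ≈ 21.574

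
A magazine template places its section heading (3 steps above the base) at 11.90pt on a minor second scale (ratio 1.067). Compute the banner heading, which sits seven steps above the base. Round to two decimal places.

15.42pt

11.90 × 1.067⁴ = 11.90 × 1.29616 ≈ 15.424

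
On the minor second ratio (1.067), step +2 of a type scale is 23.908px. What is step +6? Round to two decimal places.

30.99px

The gap is 6 − (2) = 4 steps, so the factor is 1.067^4.
23.908 × 1.067⁴ = 23.908 × 1.29616 ≈ 30.989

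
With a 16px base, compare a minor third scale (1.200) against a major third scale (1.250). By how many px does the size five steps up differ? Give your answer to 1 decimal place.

Minor third: 16.0 × 1.200⁵ = 39.813px
Major third: 16.0 × 1.250⁵ = 48.828px
Difference: 48.828 − 39.813 = 9.015px

9.0px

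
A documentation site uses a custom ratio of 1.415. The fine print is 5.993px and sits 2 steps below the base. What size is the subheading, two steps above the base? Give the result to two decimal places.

24.03px

Moving from step -2 to step +2 is 4 steps up, so multiply by r⁴.
5.993 × 1.415⁴ = 5.993 × 4.00890 ≈ 24.025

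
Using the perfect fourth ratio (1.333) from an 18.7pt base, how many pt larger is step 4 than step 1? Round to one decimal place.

Step 1: 18.7 × 1.333 = 24.927pt
Step 4: 18.7 × 1.333⁴ = 59.042pt
Difference: 59.042 − 24.927 = 34.115pt

34.1pt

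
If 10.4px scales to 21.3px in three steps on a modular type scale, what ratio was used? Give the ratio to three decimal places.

r³ = 21.3 / 10.4, so r = (21.3/10.4)^(1/3).
r = 2.0481^(1/3) ≈ 1.2699

1.270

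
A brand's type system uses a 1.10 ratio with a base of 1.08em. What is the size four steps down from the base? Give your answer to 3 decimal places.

Every step multiplies by the scale ratio.
1.08 ÷ 1.10⁴ = 1.08 ÷ 1.46410 ≈ 0.738

0.738em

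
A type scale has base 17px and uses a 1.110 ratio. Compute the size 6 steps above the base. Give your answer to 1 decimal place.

31.8px

17.0 × 1.110⁶ = 17.0 × 1.87041 ≈ 31.80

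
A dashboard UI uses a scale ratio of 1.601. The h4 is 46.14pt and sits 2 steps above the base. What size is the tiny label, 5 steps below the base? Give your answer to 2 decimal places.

46.14 ÷ 1.601⁷ = 46.14 ÷ 26.96121 ≈ 1.711

1.71pt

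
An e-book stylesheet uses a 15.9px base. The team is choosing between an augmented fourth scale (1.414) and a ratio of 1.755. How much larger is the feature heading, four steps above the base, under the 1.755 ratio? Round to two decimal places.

Augmented fourth: 15.9 × 1.414⁴ = 63.5616px
At 1.755: 15.9 × 1.755⁴ = 150.8362px
Difference: 150.8362 − 63.5616 = 87.2746px

87.27px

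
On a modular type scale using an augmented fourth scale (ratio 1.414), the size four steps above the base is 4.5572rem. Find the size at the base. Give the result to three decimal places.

1.140rem

The gap is 0 − (4) = -4 steps, so the factor is 1.414^-4.
4.5572 ÷ 1.414⁴ = 4.5572 ÷ 3.99758 ≈ 1.140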